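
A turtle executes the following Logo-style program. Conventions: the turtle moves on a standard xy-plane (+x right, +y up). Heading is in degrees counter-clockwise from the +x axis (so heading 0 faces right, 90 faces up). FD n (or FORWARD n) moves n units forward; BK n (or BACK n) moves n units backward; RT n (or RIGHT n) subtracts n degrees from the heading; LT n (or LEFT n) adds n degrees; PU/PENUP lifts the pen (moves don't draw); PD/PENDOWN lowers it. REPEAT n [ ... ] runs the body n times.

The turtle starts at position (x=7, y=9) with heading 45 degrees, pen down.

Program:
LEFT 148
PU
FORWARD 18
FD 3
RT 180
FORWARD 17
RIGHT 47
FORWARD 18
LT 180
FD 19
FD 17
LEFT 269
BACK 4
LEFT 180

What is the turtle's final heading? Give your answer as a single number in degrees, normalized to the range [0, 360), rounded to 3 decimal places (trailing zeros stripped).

Executing turtle program step by step:
Start: pos=(7,9), heading=45, pen down
LT 148: heading 45 -> 193
PU: pen up
FD 18: (7,9) -> (-10.539,4.951) [heading=193, move]
FD 3: (-10.539,4.951) -> (-13.462,4.276) [heading=193, move]
RT 180: heading 193 -> 13
FD 17: (-13.462,4.276) -> (3.103,8.1) [heading=13, move]
RT 47: heading 13 -> 326
FD 18: (3.103,8.1) -> (18.025,-1.965) [heading=326, move]
LT 180: heading 326 -> 146
FD 19: (18.025,-1.965) -> (2.273,8.659) [heading=146, move]
FD 17: (2.273,8.659) -> (-11.82,18.166) [heading=146, move]
LT 269: heading 146 -> 55
BK 4: (-11.82,18.166) -> (-14.114,14.889) [heading=55, move]
LT 180: heading 55 -> 235
Final: pos=(-14.114,14.889), heading=235, 0 segment(s) drawn

Answer: 235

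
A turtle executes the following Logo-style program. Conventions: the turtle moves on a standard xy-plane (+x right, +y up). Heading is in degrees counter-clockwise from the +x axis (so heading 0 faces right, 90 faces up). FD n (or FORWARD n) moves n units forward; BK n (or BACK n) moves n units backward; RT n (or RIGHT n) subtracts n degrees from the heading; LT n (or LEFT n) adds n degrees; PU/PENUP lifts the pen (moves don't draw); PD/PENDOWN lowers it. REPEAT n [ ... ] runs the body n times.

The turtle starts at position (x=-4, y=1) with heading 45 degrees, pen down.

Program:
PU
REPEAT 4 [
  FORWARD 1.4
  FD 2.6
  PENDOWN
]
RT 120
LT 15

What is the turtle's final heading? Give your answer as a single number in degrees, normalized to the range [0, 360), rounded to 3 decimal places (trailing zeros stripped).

Answer: 300

Derivation:
Executing turtle program step by step:
Start: pos=(-4,1), heading=45, pen down
PU: pen up
REPEAT 4 [
  -- iteration 1/4 --
  FD 1.4: (-4,1) -> (-3.01,1.99) [heading=45, move]
  FD 2.6: (-3.01,1.99) -> (-1.172,3.828) [heading=45, move]
  PD: pen down
  -- iteration 2/4 --
  FD 1.4: (-1.172,3.828) -> (-0.182,4.818) [heading=45, draw]
  FD 2.6: (-0.182,4.818) -> (1.657,6.657) [heading=45, draw]
  PD: pen down
  -- iteration 3/4 --
  FD 1.4: (1.657,6.657) -> (2.647,7.647) [heading=45, draw]
  FD 2.6: (2.647,7.647) -> (4.485,9.485) [heading=45, draw]
  PD: pen down
  -- iteration 4/4 --
  FD 1.4: (4.485,9.485) -> (5.475,10.475) [heading=45, draw]
  FD 2.6: (5.475,10.475) -> (7.314,12.314) [heading=45, draw]
  PD: pen down
]
RT 120: heading 45 -> 285
LT 15: heading 285 -> 300
Final: pos=(7.314,12.314), heading=300, 6 segment(s) drawn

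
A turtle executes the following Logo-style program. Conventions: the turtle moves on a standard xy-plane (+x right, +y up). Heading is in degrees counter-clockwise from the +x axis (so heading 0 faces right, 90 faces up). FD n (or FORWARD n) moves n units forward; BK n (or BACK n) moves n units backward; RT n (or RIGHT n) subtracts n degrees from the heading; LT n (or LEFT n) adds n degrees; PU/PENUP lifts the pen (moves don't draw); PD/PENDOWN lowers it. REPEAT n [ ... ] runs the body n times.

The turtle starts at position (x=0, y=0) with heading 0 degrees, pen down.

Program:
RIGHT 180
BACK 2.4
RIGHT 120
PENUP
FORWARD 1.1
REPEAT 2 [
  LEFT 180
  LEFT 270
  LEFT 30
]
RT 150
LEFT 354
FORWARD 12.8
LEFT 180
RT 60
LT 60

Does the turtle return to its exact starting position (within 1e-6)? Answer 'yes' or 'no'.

Executing turtle program step by step:
Start: pos=(0,0), heading=0, pen down
RT 180: heading 0 -> 180
BK 2.4: (0,0) -> (2.4,0) [heading=180, draw]
RT 120: heading 180 -> 60
PU: pen up
FD 1.1: (2.4,0) -> (2.95,0.953) [heading=60, move]
REPEAT 2 [
  -- iteration 1/2 --
  LT 180: heading 60 -> 240
  LT 270: heading 240 -> 150
  LT 30: heading 150 -> 180
  -- iteration 2/2 --
  LT 180: heading 180 -> 0
  LT 270: heading 0 -> 270
  LT 30: heading 270 -> 300
]
RT 150: heading 300 -> 150
LT 354: heading 150 -> 144
FD 12.8: (2.95,0.953) -> (-7.405,8.476) [heading=144, move]
LT 180: heading 144 -> 324
RT 60: heading 324 -> 264
LT 60: heading 264 -> 324
Final: pos=(-7.405,8.476), heading=324, 1 segment(s) drawn

Start position: (0, 0)
Final position: (-7.405, 8.476)
Distance = 11.256; >= 1e-6 -> NOT closed

Answer: no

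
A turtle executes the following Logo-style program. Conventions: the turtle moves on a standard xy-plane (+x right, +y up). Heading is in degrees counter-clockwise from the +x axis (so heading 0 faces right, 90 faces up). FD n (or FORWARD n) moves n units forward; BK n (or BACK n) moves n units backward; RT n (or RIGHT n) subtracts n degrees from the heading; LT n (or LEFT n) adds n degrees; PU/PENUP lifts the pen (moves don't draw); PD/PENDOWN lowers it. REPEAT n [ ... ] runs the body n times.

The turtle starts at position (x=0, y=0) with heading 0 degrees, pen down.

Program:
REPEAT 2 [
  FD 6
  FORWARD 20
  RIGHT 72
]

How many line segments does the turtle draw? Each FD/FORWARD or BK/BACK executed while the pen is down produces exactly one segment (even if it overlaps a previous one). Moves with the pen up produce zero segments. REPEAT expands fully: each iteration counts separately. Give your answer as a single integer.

Answer: 4

Derivation:
Executing turtle program step by step:
Start: pos=(0,0), heading=0, pen down
REPEAT 2 [
  -- iteration 1/2 --
  FD 6: (0,0) -> (6,0) [heading=0, draw]
  FD 20: (6,0) -> (26,0) [heading=0, draw]
  RT 72: heading 0 -> 288
  -- iteration 2/2 --
  FD 6: (26,0) -> (27.854,-5.706) [heading=288, draw]
  FD 20: (27.854,-5.706) -> (34.034,-24.727) [heading=288, draw]
  RT 72: heading 288 -> 216
]
Final: pos=(34.034,-24.727), heading=216, 4 segment(s) drawn
Segments drawn: 4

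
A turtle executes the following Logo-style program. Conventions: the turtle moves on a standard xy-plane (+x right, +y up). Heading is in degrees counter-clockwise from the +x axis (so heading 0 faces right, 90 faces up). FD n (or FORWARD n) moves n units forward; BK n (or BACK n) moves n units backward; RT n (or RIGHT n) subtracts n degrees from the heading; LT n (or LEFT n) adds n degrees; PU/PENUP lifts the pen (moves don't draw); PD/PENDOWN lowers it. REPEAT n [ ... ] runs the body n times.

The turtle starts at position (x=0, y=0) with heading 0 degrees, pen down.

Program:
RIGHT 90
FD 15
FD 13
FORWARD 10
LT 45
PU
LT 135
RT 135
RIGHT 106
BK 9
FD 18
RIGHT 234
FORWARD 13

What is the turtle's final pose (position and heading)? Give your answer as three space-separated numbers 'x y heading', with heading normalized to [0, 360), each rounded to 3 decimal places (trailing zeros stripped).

Executing turtle program step by step:
Start: pos=(0,0), heading=0, pen down
RT 90: heading 0 -> 270
FD 15: (0,0) -> (0,-15) [heading=270, draw]
FD 13: (0,-15) -> (0,-28) [heading=270, draw]
FD 10: (0,-28) -> (0,-38) [heading=270, draw]
LT 45: heading 270 -> 315
PU: pen up
LT 135: heading 315 -> 90
RT 135: heading 90 -> 315
RT 106: heading 315 -> 209
BK 9: (0,-38) -> (7.872,-33.637) [heading=209, move]
FD 18: (7.872,-33.637) -> (-7.872,-42.363) [heading=209, move]
RT 234: heading 209 -> 335
FD 13: (-7.872,-42.363) -> (3.91,-47.857) [heading=335, move]
Final: pos=(3.91,-47.857), heading=335, 3 segment(s) drawn

Answer: 3.91 -47.857 335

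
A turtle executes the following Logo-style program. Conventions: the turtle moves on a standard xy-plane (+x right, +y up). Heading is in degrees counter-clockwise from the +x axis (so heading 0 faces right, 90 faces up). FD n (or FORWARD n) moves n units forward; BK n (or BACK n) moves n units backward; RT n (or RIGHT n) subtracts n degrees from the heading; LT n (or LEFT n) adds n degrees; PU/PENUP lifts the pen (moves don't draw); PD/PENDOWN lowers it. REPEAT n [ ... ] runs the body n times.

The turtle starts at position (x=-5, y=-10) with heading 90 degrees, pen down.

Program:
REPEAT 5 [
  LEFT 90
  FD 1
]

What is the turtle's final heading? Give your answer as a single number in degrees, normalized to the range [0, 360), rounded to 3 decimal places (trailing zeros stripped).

Answer: 180

Derivation:
Executing turtle program step by step:
Start: pos=(-5,-10), heading=90, pen down
REPEAT 5 [
  -- iteration 1/5 --
  LT 90: heading 90 -> 180
  FD 1: (-5,-10) -> (-6,-10) [heading=180, draw]
  -- iteration 2/5 --
  LT 90: heading 180 -> 270
  FD 1: (-6,-10) -> (-6,-11) [heading=270, draw]
  -- iteration 3/5 --
  LT 90: heading 270 -> 0
  FD 1: (-6,-11) -> (-5,-11) [heading=0, draw]
  -- iteration 4/5 --
  LT 90: heading 0 -> 90
  FD 1: (-5,-11) -> (-5,-10) [heading=90, draw]
  -- iteration 5/5 --
  LT 90: heading 90 -> 180
  FD 1: (-5,-10) -> (-6,-10) [heading=180, draw]
]
Final: pos=(-6,-10), heading=180, 5 segment(s) drawn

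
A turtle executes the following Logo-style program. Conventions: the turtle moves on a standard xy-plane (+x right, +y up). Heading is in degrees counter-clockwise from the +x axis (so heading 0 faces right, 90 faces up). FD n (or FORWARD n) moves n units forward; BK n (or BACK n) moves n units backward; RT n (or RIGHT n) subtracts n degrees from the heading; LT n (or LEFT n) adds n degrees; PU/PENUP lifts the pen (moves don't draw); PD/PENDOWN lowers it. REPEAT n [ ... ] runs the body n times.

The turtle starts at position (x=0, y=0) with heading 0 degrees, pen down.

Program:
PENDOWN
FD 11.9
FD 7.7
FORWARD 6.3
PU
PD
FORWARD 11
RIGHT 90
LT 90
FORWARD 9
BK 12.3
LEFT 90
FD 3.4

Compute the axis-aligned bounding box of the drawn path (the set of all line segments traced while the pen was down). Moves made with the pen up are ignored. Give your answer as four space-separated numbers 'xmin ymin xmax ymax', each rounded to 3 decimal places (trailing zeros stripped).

Executing turtle program step by step:
Start: pos=(0,0), heading=0, pen down
PD: pen down
FD 11.9: (0,0) -> (11.9,0) [heading=0, draw]
FD 7.7: (11.9,0) -> (19.6,0) [heading=0, draw]
FD 6.3: (19.6,0) -> (25.9,0) [heading=0, draw]
PU: pen up
PD: pen down
FD 11: (25.9,0) -> (36.9,0) [heading=0, draw]
RT 90: heading 0 -> 270
LT 90: heading 270 -> 0
FD 9: (36.9,0) -> (45.9,0) [heading=0, draw]
BK 12.3: (45.9,0) -> (33.6,0) [heading=0, draw]
LT 90: heading 0 -> 90
FD 3.4: (33.6,0) -> (33.6,3.4) [heading=90, draw]
Final: pos=(33.6,3.4), heading=90, 7 segment(s) drawn

Segment endpoints: x in {0, 11.9, 19.6, 25.9, 33.6, 36.9, 45.9}, y in {0, 3.4}
xmin=0, ymin=0, xmax=45.9, ymax=3.4

Answer: 0 0 45.9 3.4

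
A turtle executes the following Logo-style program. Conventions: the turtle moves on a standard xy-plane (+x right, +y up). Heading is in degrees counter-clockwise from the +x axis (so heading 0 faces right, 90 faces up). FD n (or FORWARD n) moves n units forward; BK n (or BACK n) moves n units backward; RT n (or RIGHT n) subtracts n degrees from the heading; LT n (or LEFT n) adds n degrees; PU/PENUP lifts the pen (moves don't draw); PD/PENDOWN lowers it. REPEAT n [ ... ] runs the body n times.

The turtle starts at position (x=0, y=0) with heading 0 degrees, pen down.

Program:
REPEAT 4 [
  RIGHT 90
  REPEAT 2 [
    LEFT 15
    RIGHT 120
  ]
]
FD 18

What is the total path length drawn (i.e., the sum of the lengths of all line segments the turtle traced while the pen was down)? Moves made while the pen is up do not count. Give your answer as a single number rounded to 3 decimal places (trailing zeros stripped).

Executing turtle program step by step:
Start: pos=(0,0), heading=0, pen down
REPEAT 4 [
  -- iteration 1/4 --
  RT 90: heading 0 -> 270
  REPEAT 2 [
    -- iteration 1/2 --
    LT 15: heading 270 -> 285
    RT 120: heading 285 -> 165
    -- iteration 2/2 --
    LT 15: heading 165 -> 180
    RT 120: heading 180 -> 60
  ]
  -- iteration 2/4 --
  RT 90: heading 60 -> 330
  REPEAT 2 [
    -- iteration 1/2 --
    LT 15: heading 330 -> 345
    RT 120: heading 345 -> 225
    -- iteration 2/2 --
    LT 15: heading 225 -> 240
    RT 120: heading 240 -> 120
  ]
  -- iteration 3/4 --
  RT 90: heading 120 -> 30
  REPEAT 2 [
    -- iteration 1/2 --
    LT 15: heading 30 -> 45
    RT 120: heading 45 -> 285
    -- iteration 2/2 --
    LT 15: heading 285 -> 300
    RT 120: heading 300 -> 180
  ]
  -- iteration 4/4 --
  RT 90: heading 180 -> 90
  REPEAT 2 [
    -- iteration 1/2 --
    LT 15: heading 90 -> 105
    RT 120: heading 105 -> 345
    -- iteration 2/2 --
    LT 15: heading 345 -> 0
    RT 120: heading 0 -> 240
  ]
]
FD 18: (0,0) -> (-9,-15.588) [heading=240, draw]
Final: pos=(-9,-15.588), heading=240, 1 segment(s) drawn

Segment lengths:
  seg 1: (0,0) -> (-9,-15.588), length = 18
Total = 18

Answer: 18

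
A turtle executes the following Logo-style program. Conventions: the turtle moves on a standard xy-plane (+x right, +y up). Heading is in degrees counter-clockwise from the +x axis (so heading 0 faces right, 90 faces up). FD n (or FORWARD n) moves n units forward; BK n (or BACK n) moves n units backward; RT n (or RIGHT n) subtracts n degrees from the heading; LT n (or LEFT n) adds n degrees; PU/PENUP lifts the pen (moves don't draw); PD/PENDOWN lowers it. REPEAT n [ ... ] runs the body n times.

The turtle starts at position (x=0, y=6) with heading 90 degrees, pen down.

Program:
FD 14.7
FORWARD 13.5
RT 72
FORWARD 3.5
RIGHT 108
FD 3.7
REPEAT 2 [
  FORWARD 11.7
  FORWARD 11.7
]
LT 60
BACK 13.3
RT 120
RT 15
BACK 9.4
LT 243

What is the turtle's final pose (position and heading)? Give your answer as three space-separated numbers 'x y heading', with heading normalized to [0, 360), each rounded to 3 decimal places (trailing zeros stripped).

Answer: 0.89 -6.136 78

Derivation:
Executing turtle program step by step:
Start: pos=(0,6), heading=90, pen down
FD 14.7: (0,6) -> (0,20.7) [heading=90, draw]
FD 13.5: (0,20.7) -> (0,34.2) [heading=90, draw]
RT 72: heading 90 -> 18
FD 3.5: (0,34.2) -> (3.329,35.282) [heading=18, draw]
RT 108: heading 18 -> 270
FD 3.7: (3.329,35.282) -> (3.329,31.582) [heading=270, draw]
REPEAT 2 [
  -- iteration 1/2 --
  FD 11.7: (3.329,31.582) -> (3.329,19.882) [heading=270, draw]
  FD 11.7: (3.329,19.882) -> (3.329,8.182) [heading=270, draw]
  -- iteration 2/2 --
  FD 11.7: (3.329,8.182) -> (3.329,-3.518) [heading=270, draw]
  FD 11.7: (3.329,-3.518) -> (3.329,-15.218) [heading=270, draw]
]
LT 60: heading 270 -> 330
BK 13.3: (3.329,-15.218) -> (-8.189,-8.568) [heading=330, draw]
RT 120: heading 330 -> 210
RT 15: heading 210 -> 195
BK 9.4: (-8.189,-8.568) -> (0.89,-6.136) [heading=195, draw]
LT 243: heading 195 -> 78
Final: pos=(0.89,-6.136), heading=78, 10 segment(s) drawn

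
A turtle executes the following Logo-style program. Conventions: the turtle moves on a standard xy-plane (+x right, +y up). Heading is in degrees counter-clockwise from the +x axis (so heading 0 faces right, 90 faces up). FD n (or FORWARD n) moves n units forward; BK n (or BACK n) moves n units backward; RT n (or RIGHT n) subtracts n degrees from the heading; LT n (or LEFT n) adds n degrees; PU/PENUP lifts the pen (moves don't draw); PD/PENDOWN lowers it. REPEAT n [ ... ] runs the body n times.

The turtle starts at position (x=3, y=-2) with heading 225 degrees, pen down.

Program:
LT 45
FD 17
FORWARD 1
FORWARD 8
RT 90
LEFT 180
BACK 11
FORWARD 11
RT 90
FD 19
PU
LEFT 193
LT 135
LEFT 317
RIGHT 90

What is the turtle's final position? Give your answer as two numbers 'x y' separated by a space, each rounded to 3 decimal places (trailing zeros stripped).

Executing turtle program step by step:
Start: pos=(3,-2), heading=225, pen down
LT 45: heading 225 -> 270
FD 17: (3,-2) -> (3,-19) [heading=270, draw]
FD 1: (3,-19) -> (3,-20) [heading=270, draw]
FD 8: (3,-20) -> (3,-28) [heading=270, draw]
RT 90: heading 270 -> 180
LT 180: heading 180 -> 0
BK 11: (3,-28) -> (-8,-28) [heading=0, draw]
FD 11: (-8,-28) -> (3,-28) [heading=0, draw]
RT 90: heading 0 -> 270
FD 19: (3,-28) -> (3,-47) [heading=270, draw]
PU: pen up
LT 193: heading 270 -> 103
LT 135: heading 103 -> 238
LT 317: heading 238 -> 195
RT 90: heading 195 -> 105
Final: pos=(3,-47), heading=105, 6 segment(s) drawn

Answer: 3 -47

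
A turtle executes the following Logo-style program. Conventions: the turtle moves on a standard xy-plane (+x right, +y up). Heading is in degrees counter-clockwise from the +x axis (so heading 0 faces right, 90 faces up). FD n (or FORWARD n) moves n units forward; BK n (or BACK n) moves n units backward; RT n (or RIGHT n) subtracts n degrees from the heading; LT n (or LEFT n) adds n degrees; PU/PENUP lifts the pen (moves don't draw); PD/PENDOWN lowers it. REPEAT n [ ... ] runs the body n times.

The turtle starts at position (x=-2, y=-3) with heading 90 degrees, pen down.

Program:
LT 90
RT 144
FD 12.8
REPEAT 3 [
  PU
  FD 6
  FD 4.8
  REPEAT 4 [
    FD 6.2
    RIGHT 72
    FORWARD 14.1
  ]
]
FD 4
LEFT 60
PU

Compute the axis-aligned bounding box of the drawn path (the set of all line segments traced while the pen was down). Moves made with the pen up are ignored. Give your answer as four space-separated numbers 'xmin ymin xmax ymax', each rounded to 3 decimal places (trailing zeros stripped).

Answer: -2 -3 8.355 4.524

Derivation:
Executing turtle program step by step:
Start: pos=(-2,-3), heading=90, pen down
LT 90: heading 90 -> 180
RT 144: heading 180 -> 36
FD 12.8: (-2,-3) -> (8.355,4.524) [heading=36, draw]
REPEAT 3 [
  -- iteration 1/3 --
  PU: pen up
  FD 6: (8.355,4.524) -> (13.21,8.05) [heading=36, move]
  FD 4.8: (13.21,8.05) -> (17.093,10.872) [heading=36, move]
  REPEAT 4 [
    -- iteration 1/4 --
    FD 6.2: (17.093,10.872) -> (22.109,14.516) [heading=36, move]
    RT 72: heading 36 -> 324
    FD 14.1: (22.109,14.516) -> (33.516,6.228) [heading=324, move]
    -- iteration 2/4 --
    FD 6.2: (33.516,6.228) -> (38.532,2.584) [heading=324, move]
    RT 72: heading 324 -> 252
    FD 14.1: (38.532,2.584) -> (34.175,-10.826) [heading=252, move]
    -- iteration 3/4 --
    FD 6.2: (34.175,-10.826) -> (32.259,-16.722) [heading=252, move]
    RT 72: heading 252 -> 180
    FD 14.1: (32.259,-16.722) -> (18.159,-16.722) [heading=180, move]
    -- iteration 4/4 --
    FD 6.2: (18.159,-16.722) -> (11.959,-16.722) [heading=180, move]
    RT 72: heading 180 -> 108
    FD 14.1: (11.959,-16.722) -> (7.602,-3.313) [heading=108, move]
  ]
  -- iteration 2/3 --
  PU: pen up
  FD 6: (7.602,-3.313) -> (5.747,2.394) [heading=108, move]
  FD 4.8: (5.747,2.394) -> (4.264,6.959) [heading=108, move]
  REPEAT 4 [
    -- iteration 1/4 --
    FD 6.2: (4.264,6.959) -> (2.348,12.855) [heading=108, move]
    RT 72: heading 108 -> 36
    FD 14.1: (2.348,12.855) -> (13.755,21.143) [heading=36, move]
    -- iteration 2/4 --
    FD 6.2: (13.755,21.143) -> (18.771,24.787) [heading=36, move]
    RT 72: heading 36 -> 324
    FD 14.1: (18.771,24.787) -> (30.178,16.5) [heading=324, move]
    -- iteration 3/4 --
    FD 6.2: (30.178,16.5) -> (35.194,12.855) [heading=324, move]
    RT 72: heading 324 -> 252
    FD 14.1: (35.194,12.855) -> (30.837,-0.555) [heading=252, move]
    -- iteration 4/4 --
    FD 6.2: (30.837,-0.555) -> (28.921,-6.451) [heading=252, move]
    RT 72: heading 252 -> 180
    FD 14.1: (28.921,-6.451) -> (14.821,-6.451) [heading=180, move]
  ]
  -- iteration 3/3 --
  PU: pen up
  FD 6: (14.821,-6.451) -> (8.821,-6.451) [heading=180, move]
  FD 4.8: (8.821,-6.451) -> (4.021,-6.451) [heading=180, move]
  REPEAT 4 [
    -- iteration 1/4 --
    FD 6.2: (4.021,-6.451) -> (-2.179,-6.451) [heading=180, move]
    RT 72: heading 180 -> 108
    FD 14.1: (-2.179,-6.451) -> (-6.536,6.959) [heading=108, move]
    -- iteration 2/4 --
    FD 6.2: (-6.536,6.959) -> (-8.452,12.855) [heading=108, move]
    RT 72: heading 108 -> 36
    FD 14.1: (-8.452,12.855) -> (2.955,21.143) [heading=36, move]
    -- iteration 3/4 --
    FD 6.2: (2.955,21.143) -> (7.971,24.787) [heading=36, move]
    RT 72: heading 36 -> 324
    FD 14.1: (7.971,24.787) -> (19.378,16.5) [heading=324, move]
    -- iteration 4/4 --
    FD 6.2: (19.378,16.5) -> (24.394,12.855) [heading=324, move]
    RT 72: heading 324 -> 252
    FD 14.1: (24.394,12.855) -> (20.037,-0.555) [heading=252, move]
  ]
]
FD 4: (20.037,-0.555) -> (18.801,-4.359) [heading=252, move]
LT 60: heading 252 -> 312
PU: pen up
Final: pos=(18.801,-4.359), heading=312, 1 segment(s) drawn

Segment endpoints: x in {-2, 8.355}, y in {-3, 4.524}
xmin=-2, ymin=-3, xmax=8.355, ymax=4.524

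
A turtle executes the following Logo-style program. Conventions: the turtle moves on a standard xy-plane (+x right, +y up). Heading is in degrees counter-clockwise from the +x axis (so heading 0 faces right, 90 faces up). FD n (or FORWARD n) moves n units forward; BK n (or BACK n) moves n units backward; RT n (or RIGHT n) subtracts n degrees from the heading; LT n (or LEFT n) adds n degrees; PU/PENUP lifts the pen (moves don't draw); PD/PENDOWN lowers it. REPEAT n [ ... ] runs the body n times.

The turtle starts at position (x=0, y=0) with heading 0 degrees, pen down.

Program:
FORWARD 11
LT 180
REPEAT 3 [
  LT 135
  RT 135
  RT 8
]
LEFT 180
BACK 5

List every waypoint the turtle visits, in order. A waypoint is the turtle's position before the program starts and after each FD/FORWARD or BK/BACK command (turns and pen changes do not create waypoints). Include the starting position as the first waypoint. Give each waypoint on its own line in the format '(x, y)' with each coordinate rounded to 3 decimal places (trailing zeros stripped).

Executing turtle program step by step:
Start: pos=(0,0), heading=0, pen down
FD 11: (0,0) -> (11,0) [heading=0, draw]
LT 180: heading 0 -> 180
REPEAT 3 [
  -- iteration 1/3 --
  LT 135: heading 180 -> 315
  RT 135: heading 315 -> 180
  RT 8: heading 180 -> 172
  -- iteration 2/3 --
  LT 135: heading 172 -> 307
  RT 135: heading 307 -> 172
  RT 8: heading 172 -> 164
  -- iteration 3/3 --
  LT 135: heading 164 -> 299
  RT 135: heading 299 -> 164
  RT 8: heading 164 -> 156
]
LT 180: heading 156 -> 336
BK 5: (11,0) -> (6.432,2.034) [heading=336, draw]
Final: pos=(6.432,2.034), heading=336, 2 segment(s) drawn
Waypoints (3 total):
(0, 0)
(11, 0)
(6.432, 2.034)

Answer: (0, 0)
(11, 0)
(6.432, 2.034)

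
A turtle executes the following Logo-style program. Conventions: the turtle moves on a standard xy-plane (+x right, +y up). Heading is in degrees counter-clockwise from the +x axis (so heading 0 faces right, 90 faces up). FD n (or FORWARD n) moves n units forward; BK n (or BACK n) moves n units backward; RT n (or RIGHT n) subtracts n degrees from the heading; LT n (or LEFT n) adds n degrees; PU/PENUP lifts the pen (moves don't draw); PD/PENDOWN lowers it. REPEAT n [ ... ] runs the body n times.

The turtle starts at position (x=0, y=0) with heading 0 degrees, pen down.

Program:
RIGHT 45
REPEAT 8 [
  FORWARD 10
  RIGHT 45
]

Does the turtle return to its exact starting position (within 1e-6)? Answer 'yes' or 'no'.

Answer: yes

Derivation:
Executing turtle program step by step:
Start: pos=(0,0), heading=0, pen down
RT 45: heading 0 -> 315
REPEAT 8 [
  -- iteration 1/8 --
  FD 10: (0,0) -> (7.071,-7.071) [heading=315, draw]
  RT 45: heading 315 -> 270
  -- iteration 2/8 --
  FD 10: (7.071,-7.071) -> (7.071,-17.071) [heading=270, draw]
  RT 45: heading 270 -> 225
  -- iteration 3/8 --
  FD 10: (7.071,-17.071) -> (0,-24.142) [heading=225, draw]
  RT 45: heading 225 -> 180
  -- iteration 4/8 --
  FD 10: (0,-24.142) -> (-10,-24.142) [heading=180, draw]
  RT 45: heading 180 -> 135
  -- iteration 5/8 --
  FD 10: (-10,-24.142) -> (-17.071,-17.071) [heading=135, draw]
  RT 45: heading 135 -> 90
  -- iteration 6/8 --
  FD 10: (-17.071,-17.071) -> (-17.071,-7.071) [heading=90, draw]
  RT 45: heading 90 -> 45
  -- iteration 7/8 --
  FD 10: (-17.071,-7.071) -> (-10,0) [heading=45, draw]
  RT 45: heading 45 -> 0
  -- iteration 8/8 --
  FD 10: (-10,0) -> (0,0) [heading=0, draw]
  RT 45: heading 0 -> 315
]
Final: pos=(0,0), heading=315, 8 segment(s) drawn

Start position: (0, 0)
Final position: (0, 0)
Distance = 0; < 1e-6 -> CLOSED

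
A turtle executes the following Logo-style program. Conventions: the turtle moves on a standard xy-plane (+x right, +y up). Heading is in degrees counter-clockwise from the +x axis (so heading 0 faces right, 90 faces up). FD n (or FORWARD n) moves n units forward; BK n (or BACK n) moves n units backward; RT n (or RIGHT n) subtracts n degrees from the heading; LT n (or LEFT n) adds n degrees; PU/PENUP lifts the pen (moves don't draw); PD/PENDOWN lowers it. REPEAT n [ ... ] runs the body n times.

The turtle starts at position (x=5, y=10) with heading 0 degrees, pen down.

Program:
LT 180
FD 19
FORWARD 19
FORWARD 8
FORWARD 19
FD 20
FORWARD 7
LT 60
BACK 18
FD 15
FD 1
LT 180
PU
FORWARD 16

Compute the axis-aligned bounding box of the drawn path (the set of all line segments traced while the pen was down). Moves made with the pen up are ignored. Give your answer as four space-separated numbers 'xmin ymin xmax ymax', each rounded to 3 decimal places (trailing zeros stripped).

Answer: -87 10 5 25.588

Derivation:
Executing turtle program step by step:
Start: pos=(5,10), heading=0, pen down
LT 180: heading 0 -> 180
FD 19: (5,10) -> (-14,10) [heading=180, draw]
FD 19: (-14,10) -> (-33,10) [heading=180, draw]
FD 8: (-33,10) -> (-41,10) [heading=180, draw]
FD 19: (-41,10) -> (-60,10) [heading=180, draw]
FD 20: (-60,10) -> (-80,10) [heading=180, draw]
FD 7: (-80,10) -> (-87,10) [heading=180, draw]
LT 60: heading 180 -> 240
BK 18: (-87,10) -> (-78,25.588) [heading=240, draw]
FD 15: (-78,25.588) -> (-85.5,12.598) [heading=240, draw]
FD 1: (-85.5,12.598) -> (-86,11.732) [heading=240, draw]
LT 180: heading 240 -> 60
PU: pen up
FD 16: (-86,11.732) -> (-78,25.588) [heading=60, move]
Final: pos=(-78,25.588), heading=60, 9 segment(s) drawn

Segment endpoints: x in {-87, -86, -85.5, -80, -78, -60, -41, -33, -14, 5}, y in {10, 10, 10, 10, 10, 10, 11.732, 12.598, 25.588}
xmin=-87, ymin=10, xmax=5, ymax=25.588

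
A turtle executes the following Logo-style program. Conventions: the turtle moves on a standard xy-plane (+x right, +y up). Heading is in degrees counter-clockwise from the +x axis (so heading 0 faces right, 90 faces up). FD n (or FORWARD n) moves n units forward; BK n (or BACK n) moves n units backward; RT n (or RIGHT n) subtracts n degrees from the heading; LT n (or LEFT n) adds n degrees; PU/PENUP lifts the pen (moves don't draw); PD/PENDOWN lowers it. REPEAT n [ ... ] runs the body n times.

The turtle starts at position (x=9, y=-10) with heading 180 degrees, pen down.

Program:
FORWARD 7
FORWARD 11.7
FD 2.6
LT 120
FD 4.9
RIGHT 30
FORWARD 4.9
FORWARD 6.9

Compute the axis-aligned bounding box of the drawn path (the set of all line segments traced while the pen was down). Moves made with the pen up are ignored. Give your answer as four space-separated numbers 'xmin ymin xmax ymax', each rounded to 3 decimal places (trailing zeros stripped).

Executing turtle program step by step:
Start: pos=(9,-10), heading=180, pen down
FD 7: (9,-10) -> (2,-10) [heading=180, draw]
FD 11.7: (2,-10) -> (-9.7,-10) [heading=180, draw]
FD 2.6: (-9.7,-10) -> (-12.3,-10) [heading=180, draw]
LT 120: heading 180 -> 300
FD 4.9: (-12.3,-10) -> (-9.85,-14.244) [heading=300, draw]
RT 30: heading 300 -> 270
FD 4.9: (-9.85,-14.244) -> (-9.85,-19.144) [heading=270, draw]
FD 6.9: (-9.85,-19.144) -> (-9.85,-26.044) [heading=270, draw]
Final: pos=(-9.85,-26.044), heading=270, 6 segment(s) drawn

Segment endpoints: x in {-12.3, -9.85, -9.85, -9.85, -9.7, 2, 9}, y in {-26.044, -19.144, -14.244, -10, -10}
xmin=-12.3, ymin=-26.044, xmax=9, ymax=-10

Answer: -12.3 -26.044 9 -10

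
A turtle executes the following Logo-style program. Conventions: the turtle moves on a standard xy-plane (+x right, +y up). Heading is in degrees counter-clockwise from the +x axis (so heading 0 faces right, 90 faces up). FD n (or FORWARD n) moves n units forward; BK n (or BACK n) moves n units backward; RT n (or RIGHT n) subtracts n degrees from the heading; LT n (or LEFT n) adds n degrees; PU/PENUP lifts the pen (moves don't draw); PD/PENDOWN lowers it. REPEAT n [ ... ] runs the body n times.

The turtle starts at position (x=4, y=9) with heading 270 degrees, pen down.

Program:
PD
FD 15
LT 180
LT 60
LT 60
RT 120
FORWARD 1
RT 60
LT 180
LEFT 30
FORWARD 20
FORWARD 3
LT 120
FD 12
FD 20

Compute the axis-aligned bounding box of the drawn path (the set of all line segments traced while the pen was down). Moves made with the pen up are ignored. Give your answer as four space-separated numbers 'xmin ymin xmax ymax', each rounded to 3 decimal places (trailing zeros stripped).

Executing turtle program step by step:
Start: pos=(4,9), heading=270, pen down
PD: pen down
FD 15: (4,9) -> (4,-6) [heading=270, draw]
LT 180: heading 270 -> 90
LT 60: heading 90 -> 150
LT 60: heading 150 -> 210
RT 120: heading 210 -> 90
FD 1: (4,-6) -> (4,-5) [heading=90, draw]
RT 60: heading 90 -> 30
LT 180: heading 30 -> 210
LT 30: heading 210 -> 240
FD 20: (4,-5) -> (-6,-22.321) [heading=240, draw]
FD 3: (-6,-22.321) -> (-7.5,-24.919) [heading=240, draw]
LT 120: heading 240 -> 0
FD 12: (-7.5,-24.919) -> (4.5,-24.919) [heading=0, draw]
FD 20: (4.5,-24.919) -> (24.5,-24.919) [heading=0, draw]
Final: pos=(24.5,-24.919), heading=0, 6 segment(s) drawn

Segment endpoints: x in {-7.5, -6, 4, 4, 4, 4.5, 24.5}, y in {-24.919, -24.919, -24.919, -22.321, -6, -5, 9}
xmin=-7.5, ymin=-24.919, xmax=24.5, ymax=9

Answer: -7.5 -24.919 24.5 9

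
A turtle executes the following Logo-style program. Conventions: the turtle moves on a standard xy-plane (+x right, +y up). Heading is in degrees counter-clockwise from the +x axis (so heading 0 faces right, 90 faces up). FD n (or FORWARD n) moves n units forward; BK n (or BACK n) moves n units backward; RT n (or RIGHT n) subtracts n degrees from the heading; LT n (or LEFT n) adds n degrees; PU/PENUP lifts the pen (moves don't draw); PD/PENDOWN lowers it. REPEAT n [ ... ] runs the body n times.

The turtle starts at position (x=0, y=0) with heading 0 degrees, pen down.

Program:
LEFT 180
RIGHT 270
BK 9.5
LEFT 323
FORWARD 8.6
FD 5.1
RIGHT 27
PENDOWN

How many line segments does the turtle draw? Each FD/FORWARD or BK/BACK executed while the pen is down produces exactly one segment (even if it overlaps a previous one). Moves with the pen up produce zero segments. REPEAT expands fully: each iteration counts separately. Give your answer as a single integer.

Answer: 3

Derivation:
Executing turtle program step by step:
Start: pos=(0,0), heading=0, pen down
LT 180: heading 0 -> 180
RT 270: heading 180 -> 270
BK 9.5: (0,0) -> (0,9.5) [heading=270, draw]
LT 323: heading 270 -> 233
FD 8.6: (0,9.5) -> (-5.176,2.632) [heading=233, draw]
FD 5.1: (-5.176,2.632) -> (-8.245,-1.441) [heading=233, draw]
RT 27: heading 233 -> 206
PD: pen down
Final: pos=(-8.245,-1.441), heading=206, 3 segment(s) drawn
Segments drawn: 3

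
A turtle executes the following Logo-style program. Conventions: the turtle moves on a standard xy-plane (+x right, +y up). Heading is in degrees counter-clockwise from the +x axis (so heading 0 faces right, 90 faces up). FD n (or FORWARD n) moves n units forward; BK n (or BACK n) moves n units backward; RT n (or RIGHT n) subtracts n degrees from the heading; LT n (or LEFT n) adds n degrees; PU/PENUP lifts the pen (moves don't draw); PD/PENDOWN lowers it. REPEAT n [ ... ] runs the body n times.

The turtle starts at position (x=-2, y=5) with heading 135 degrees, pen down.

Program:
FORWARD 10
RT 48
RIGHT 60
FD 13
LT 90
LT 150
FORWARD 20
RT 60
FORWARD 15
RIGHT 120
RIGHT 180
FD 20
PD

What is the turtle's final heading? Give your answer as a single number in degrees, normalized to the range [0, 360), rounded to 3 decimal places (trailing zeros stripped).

Executing turtle program step by step:
Start: pos=(-2,5), heading=135, pen down
FD 10: (-2,5) -> (-9.071,12.071) [heading=135, draw]
RT 48: heading 135 -> 87
RT 60: heading 87 -> 27
FD 13: (-9.071,12.071) -> (2.512,17.973) [heading=27, draw]
LT 90: heading 27 -> 117
LT 150: heading 117 -> 267
FD 20: (2.512,17.973) -> (1.465,-2) [heading=267, draw]
RT 60: heading 267 -> 207
FD 15: (1.465,-2) -> (-11.9,-8.81) [heading=207, draw]
RT 120: heading 207 -> 87
RT 180: heading 87 -> 267
FD 20: (-11.9,-8.81) -> (-12.947,-28.782) [heading=267, draw]
PD: pen down
Final: pos=(-12.947,-28.782), heading=267, 5 segment(s) drawn

Answer: 267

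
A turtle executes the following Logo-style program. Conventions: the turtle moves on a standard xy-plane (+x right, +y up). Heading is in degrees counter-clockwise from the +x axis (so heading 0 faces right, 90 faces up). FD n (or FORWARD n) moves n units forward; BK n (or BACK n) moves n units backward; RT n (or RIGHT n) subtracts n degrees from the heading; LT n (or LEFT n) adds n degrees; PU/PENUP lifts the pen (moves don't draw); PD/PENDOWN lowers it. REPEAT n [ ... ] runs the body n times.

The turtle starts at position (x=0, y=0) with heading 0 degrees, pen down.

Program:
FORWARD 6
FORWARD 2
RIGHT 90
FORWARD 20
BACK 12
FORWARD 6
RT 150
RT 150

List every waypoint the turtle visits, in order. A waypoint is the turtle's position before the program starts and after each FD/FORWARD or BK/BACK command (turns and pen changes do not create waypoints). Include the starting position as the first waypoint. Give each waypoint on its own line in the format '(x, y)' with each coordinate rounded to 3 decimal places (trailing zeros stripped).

Answer: (0, 0)
(6, 0)
(8, 0)
(8, -20)
(8, -8)
(8, -14)

Derivation:
Executing turtle program step by step:
Start: pos=(0,0), heading=0, pen down
FD 6: (0,0) -> (6,0) [heading=0, draw]
FD 2: (6,0) -> (8,0) [heading=0, draw]
RT 90: heading 0 -> 270
FD 20: (8,0) -> (8,-20) [heading=270, draw]
BK 12: (8,-20) -> (8,-8) [heading=270, draw]
FD 6: (8,-8) -> (8,-14) [heading=270, draw]
RT 150: heading 270 -> 120
RT 150: heading 120 -> 330
Final: pos=(8,-14), heading=330, 5 segment(s) drawn
Waypoints (6 total):
(0, 0)
(6, 0)
(8, 0)
(8, -20)
(8, -8)
(8, -14)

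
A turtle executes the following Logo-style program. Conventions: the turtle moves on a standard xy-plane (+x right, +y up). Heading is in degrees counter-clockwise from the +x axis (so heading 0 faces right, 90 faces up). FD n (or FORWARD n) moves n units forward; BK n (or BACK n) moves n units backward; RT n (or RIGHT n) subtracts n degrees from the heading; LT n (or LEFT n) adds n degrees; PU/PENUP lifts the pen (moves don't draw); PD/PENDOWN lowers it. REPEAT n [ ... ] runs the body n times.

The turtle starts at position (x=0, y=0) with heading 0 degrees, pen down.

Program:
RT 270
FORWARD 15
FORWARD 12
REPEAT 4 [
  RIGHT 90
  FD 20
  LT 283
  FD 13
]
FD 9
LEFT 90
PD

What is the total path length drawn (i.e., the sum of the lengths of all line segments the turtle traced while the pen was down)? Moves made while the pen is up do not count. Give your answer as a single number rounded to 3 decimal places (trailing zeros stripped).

Executing turtle program step by step:
Start: pos=(0,0), heading=0, pen down
RT 270: heading 0 -> 90
FD 15: (0,0) -> (0,15) [heading=90, draw]
FD 12: (0,15) -> (0,27) [heading=90, draw]
REPEAT 4 [
  -- iteration 1/4 --
  RT 90: heading 90 -> 0
  FD 20: (0,27) -> (20,27) [heading=0, draw]
  LT 283: heading 0 -> 283
  FD 13: (20,27) -> (22.924,14.333) [heading=283, draw]
  -- iteration 2/4 --
  RT 90: heading 283 -> 193
  FD 20: (22.924,14.333) -> (3.437,9.834) [heading=193, draw]
  LT 283: heading 193 -> 116
  FD 13: (3.437,9.834) -> (-2.262,21.518) [heading=116, draw]
  -- iteration 3/4 --
  RT 90: heading 116 -> 26
  FD 20: (-2.262,21.518) -> (15.714,30.286) [heading=26, draw]
  LT 283: heading 26 -> 309
  FD 13: (15.714,30.286) -> (23.895,20.183) [heading=309, draw]
  -- iteration 4/4 --
  RT 90: heading 309 -> 219
  FD 20: (23.895,20.183) -> (8.352,7.597) [heading=219, draw]
  LT 283: heading 219 -> 142
  FD 13: (8.352,7.597) -> (-1.892,15.6) [heading=142, draw]
]
FD 9: (-1.892,15.6) -> (-8.984,21.141) [heading=142, draw]
LT 90: heading 142 -> 232
PD: pen down
Final: pos=(-8.984,21.141), heading=232, 11 segment(s) drawn

Segment lengths:
  seg 1: (0,0) -> (0,15), length = 15
  seg 2: (0,15) -> (0,27), length = 12
  seg 3: (0,27) -> (20,27), length = 20
  seg 4: (20,27) -> (22.924,14.333), length = 13
  seg 5: (22.924,14.333) -> (3.437,9.834), length = 20
  seg 6: (3.437,9.834) -> (-2.262,21.518), length = 13
  seg 7: (-2.262,21.518) -> (15.714,30.286), length = 20
  seg 8: (15.714,30.286) -> (23.895,20.183), length = 13
  seg 9: (23.895,20.183) -> (8.352,7.597), length = 20
  seg 10: (8.352,7.597) -> (-1.892,15.6), length = 13
  seg 11: (-1.892,15.6) -> (-8.984,21.141), length = 9
Total = 168

Answer: 168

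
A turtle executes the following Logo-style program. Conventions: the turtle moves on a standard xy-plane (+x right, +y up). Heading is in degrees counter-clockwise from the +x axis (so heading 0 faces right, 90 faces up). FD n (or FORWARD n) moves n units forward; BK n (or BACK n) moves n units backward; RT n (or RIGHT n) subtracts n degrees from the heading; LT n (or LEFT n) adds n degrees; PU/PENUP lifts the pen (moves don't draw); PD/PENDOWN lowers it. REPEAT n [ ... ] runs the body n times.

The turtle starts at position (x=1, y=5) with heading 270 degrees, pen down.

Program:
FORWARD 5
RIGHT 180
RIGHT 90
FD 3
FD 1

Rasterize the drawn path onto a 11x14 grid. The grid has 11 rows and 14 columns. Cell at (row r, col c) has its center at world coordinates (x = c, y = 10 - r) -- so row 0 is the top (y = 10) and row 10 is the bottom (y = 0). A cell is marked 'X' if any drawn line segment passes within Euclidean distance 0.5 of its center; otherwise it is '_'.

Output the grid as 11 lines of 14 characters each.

Answer: ______________
______________
______________
______________
______________
_X____________
_X____________
_X____________
_X____________
_X____________
_XXXXX________

Derivation:
Segment 0: (1,5) -> (1,0)
Segment 1: (1,0) -> (4,0)
Segment 2: (4,0) -> (5,0)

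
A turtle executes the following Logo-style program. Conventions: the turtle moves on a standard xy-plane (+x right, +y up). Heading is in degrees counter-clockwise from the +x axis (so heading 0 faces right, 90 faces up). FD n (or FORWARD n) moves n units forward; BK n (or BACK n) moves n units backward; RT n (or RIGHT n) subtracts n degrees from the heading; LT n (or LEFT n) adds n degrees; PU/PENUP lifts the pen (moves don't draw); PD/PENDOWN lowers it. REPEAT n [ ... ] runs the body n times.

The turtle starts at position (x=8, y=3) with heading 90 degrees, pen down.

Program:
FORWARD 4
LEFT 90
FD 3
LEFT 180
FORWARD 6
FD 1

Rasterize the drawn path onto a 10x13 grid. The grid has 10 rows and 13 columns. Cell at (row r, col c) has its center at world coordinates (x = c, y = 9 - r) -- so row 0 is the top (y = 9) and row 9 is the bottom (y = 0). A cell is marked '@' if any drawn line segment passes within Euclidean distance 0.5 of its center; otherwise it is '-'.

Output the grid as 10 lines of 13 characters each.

Answer: -------------
-------------
-----@@@@@@@@
--------@----
--------@----
--------@----
--------@----
-------------
-------------
-------------

Derivation:
Segment 0: (8,3) -> (8,7)
Segment 1: (8,7) -> (5,7)
Segment 2: (5,7) -> (11,7)
Segment 3: (11,7) -> (12,7)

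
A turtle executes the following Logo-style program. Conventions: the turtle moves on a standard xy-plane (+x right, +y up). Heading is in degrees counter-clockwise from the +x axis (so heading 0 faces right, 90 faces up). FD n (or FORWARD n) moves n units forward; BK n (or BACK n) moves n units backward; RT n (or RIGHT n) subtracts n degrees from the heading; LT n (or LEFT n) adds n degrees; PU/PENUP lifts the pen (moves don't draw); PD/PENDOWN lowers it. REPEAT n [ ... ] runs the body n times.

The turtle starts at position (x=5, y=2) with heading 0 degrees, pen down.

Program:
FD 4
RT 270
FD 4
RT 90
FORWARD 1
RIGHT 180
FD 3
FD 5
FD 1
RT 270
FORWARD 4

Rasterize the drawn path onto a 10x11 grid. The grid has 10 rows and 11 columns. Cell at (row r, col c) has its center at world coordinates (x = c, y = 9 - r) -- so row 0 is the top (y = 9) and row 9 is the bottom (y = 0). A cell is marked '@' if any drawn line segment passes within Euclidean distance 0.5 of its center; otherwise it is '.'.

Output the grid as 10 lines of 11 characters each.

Segment 0: (5,2) -> (9,2)
Segment 1: (9,2) -> (9,6)
Segment 2: (9,6) -> (10,6)
Segment 3: (10,6) -> (7,6)
Segment 4: (7,6) -> (2,6)
Segment 5: (2,6) -> (1,6)
Segment 6: (1,6) -> (1,2)

Answer: ...........
...........
...........
.@@@@@@@@@@
.@.......@.
.@.......@.
.@.......@.
.@...@@@@@.
...........
...........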